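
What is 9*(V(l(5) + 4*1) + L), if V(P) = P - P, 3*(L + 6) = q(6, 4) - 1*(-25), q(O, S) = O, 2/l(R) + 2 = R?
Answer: 39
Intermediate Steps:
l(R) = 2/(-2 + R)
L = 13/3 (L = -6 + (6 - 1*(-25))/3 = -6 + (6 + 25)/3 = -6 + (⅓)*31 = -6 + 31/3 = 13/3 ≈ 4.3333)
V(P) = 0
9*(V(l(5) + 4*1) + L) = 9*(0 + 13/3) = 9*(13/3) = 39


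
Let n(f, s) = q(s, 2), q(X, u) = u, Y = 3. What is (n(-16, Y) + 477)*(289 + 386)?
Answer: 323325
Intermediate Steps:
n(f, s) = 2
(n(-16, Y) + 477)*(289 + 386) = (2 + 477)*(289 + 386) = 479*675 = 323325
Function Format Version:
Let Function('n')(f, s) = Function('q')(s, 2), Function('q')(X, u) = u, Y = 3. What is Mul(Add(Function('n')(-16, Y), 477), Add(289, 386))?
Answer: 323325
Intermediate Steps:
Function('n')(f, s) = 2
Mul(Add(Function('n')(-16, Y), 477), Add(289, 386)) = Mul(Add(2, 477), Add(289, 386)) = Mul(479, 675) = 323325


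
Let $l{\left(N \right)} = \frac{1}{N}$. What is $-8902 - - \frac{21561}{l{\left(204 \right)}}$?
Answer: $4389542$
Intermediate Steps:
$-8902 - - \frac{21561}{l{\left(204 \right)}} = -8902 - - \frac{21561}{\frac{1}{204}} = -8902 - - 21561 \frac{1}{\frac{1}{204}} = -8902 - \left(-21561\right) 204 = -8902 - -4398444 = -8902 + 4398444 = 4389542$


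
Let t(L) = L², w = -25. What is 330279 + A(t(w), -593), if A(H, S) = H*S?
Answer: -40346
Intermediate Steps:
330279 + A(t(w), -593) = 330279 + (-25)²*(-593) = 330279 + 625*(-593) = 330279 - 370625 = -40346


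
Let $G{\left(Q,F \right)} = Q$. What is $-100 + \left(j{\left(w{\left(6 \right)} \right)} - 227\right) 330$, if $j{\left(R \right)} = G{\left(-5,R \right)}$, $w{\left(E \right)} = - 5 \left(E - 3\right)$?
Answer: $-76660$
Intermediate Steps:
$w{\left(E \right)} = 15 - 5 E$ ($w{\left(E \right)} = - 5 \left(-3 + E\right) = 15 - 5 E$)
$j{\left(R \right)} = -5$
$-100 + \left(j{\left(w{\left(6 \right)} \right)} - 227\right) 330 = -100 + \left(-5 - 227\right) 330 = -100 - 76560 = -76660$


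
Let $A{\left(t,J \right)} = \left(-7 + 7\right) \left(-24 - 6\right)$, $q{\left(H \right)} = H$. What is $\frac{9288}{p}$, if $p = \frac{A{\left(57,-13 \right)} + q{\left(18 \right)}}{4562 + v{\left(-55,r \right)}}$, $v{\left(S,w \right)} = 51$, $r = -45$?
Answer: $2380308$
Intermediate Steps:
$A{\left(t,J \right)} = 0$ ($A{\left(t,J \right)} = 0 \left(-30\right) = 0$)
$p = \frac{18}{4613}$ ($p = \frac{0 + 18}{4562 + 51} = \frac{18}{4613} \approx 0.003902$)
$\frac{9288}{p} = \frac{9288}{\frac{18}{4613}} = 9288 \cdot \frac{4613}{18} = 2380308$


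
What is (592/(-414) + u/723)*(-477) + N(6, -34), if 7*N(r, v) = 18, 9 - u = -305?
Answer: 18527344/38801 ≈ 477.50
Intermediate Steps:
u = 314 (u = 9 - 1*(-305) = 9 + 305 = 314)
N(r, v) = 18/7 (N(r, v) = (⅐)*18 = 18/7)
(592/(-414) + u/723)*(-477) + N(6, -34) = (592/(-414) + 314/723)*(-477) + 18/7 = (592*(-1/414) + 314*(1/723))*(-477) + 18/7 = (-296/207 + 314/723)*(-477) + 18/7 = -49670/49887*(-477) + 18/7 = 2632510/5543 + 18/7 = 18527344/38801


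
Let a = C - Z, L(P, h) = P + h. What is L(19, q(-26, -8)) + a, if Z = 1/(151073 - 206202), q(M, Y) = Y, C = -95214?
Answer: -5248446186/55129 ≈ -95203.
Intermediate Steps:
Z = -1/55129 (Z = 1/(-55129) = -1/55129 ≈ -1.8139e-5)
a = -5249052605/55129 (a = -95214 - 1*(-1/55129) = -95214 + 1/55129 = -5249052605/55129 ≈ -95214.)
L(19, q(-26, -8)) + a = (19 - 8) - 5249052605/55129 = 11 - 5249052605/55129 = -5248446186/55129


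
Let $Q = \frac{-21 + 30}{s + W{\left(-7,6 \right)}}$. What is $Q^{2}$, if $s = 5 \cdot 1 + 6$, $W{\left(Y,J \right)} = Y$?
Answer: $\frac{81}{16} \approx 5.0625$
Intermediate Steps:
$s = 11$ ($s = 5 + 6 = 11$)
$Q = \frac{9}{4}$ ($Q = \frac{-21 + 30}{11 - 7} = \frac{9}{4} \approx 2.25$)
$Q^{2} = \left(\frac{9}{4}\right)^{2} = \frac{81}{16}$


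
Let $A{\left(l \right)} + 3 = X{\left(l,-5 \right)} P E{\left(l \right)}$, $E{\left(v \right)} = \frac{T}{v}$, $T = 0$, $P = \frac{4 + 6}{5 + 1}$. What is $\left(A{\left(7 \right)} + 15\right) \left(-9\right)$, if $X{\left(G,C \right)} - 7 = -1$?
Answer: $-108$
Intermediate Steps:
$X{\left(G,C \right)} = 6$ ($X{\left(G,C \right)} = 7 - 1 = 6$)
$P = \frac{5}{3}$ ($P = \frac{10}{6} = 10 \cdot \frac{1}{6} = \frac{5}{3} \approx 1.6667$)
$E{\left(v \right)} = 0$ ($E{\left(v \right)} = \frac{0}{v} = 0$)
$A{\left(l \right)} = -3$ ($A{\left(l \right)} = -3 + 6 \cdot \frac{5}{3} \cdot 0 = -3 + 10 \cdot 0 = -3 + 0 = -3$)
$\left(A{\left(7 \right)} + 15\right) \left(-9\right) = \left(-3 + 15\right) \left(-9\right) = 12 \left(-9\right) = -108$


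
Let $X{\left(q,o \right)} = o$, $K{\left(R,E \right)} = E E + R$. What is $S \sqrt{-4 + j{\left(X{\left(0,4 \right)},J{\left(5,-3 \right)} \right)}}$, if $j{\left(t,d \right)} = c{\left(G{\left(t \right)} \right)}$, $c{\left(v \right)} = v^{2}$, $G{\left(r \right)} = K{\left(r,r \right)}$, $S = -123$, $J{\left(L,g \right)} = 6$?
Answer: $- 738 \sqrt{11} \approx -2447.7$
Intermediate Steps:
$K{\left(R,E \right)} = R + E^{2}$ ($K{\left(R,E \right)} = E^{2} + R = R + E^{2}$)
$G{\left(r \right)} = r + r^{2}$
$j{\left(t,d \right)} = t^{2} \left(1 + t\right)^{2}$ ($j{\left(t,d \right)} = \left(t \left(1 + t\right)\right)^{2} = t^{2} \left(1 + t\right)^{2}$)
$S \sqrt{-4 + j{\left(X{\left(0,4 \right)},J{\left(5,-3 \right)} \right)}} = - 123 \sqrt{-4 + 4^{2} \left(1 + 4\right)^{2}} = - 123 \sqrt{-4 + 16 \cdot 5^{2}} = - 123 \sqrt{-4 + 16 \cdot 25} = - 123 \sqrt{-4 + 400} = - 123 \sqrt{396} = - 123 \cdot 6 \sqrt{11} = - 738 \sqrt{11}$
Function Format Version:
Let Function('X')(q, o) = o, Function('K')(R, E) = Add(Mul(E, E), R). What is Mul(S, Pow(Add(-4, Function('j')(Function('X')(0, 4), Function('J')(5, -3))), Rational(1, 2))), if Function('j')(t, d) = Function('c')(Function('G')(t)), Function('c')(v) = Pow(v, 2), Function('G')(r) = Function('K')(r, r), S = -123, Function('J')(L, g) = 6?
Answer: Mul(-738, Pow(11, Rational(1, 2))) ≈ -2447.7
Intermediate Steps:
Function('K')(R, E) = Add(R, Pow(E, 2)) (Function('K')(R, E) = Add(Pow(E, 2), R) = Add(R, Pow(E, 2)))
Function('G')(r) = Add(r, Pow(r, 2))
Function('j')(t, d) = Mul(Pow(t, 2), Pow(Add(1, t), 2)) (Function('j')(t, d) = Pow(Mul(t, Add(1, t)), 2) = Mul(Pow(t, 2), Pow(Add(1, t), 2)))
Mul(S, Pow(Add(-4, Function('j')(Function('X')(0, 4), Function('J')(5, -3))), Rational(1, 2))) = Mul(-123, Pow(Add(-4, Mul(Pow(4, 2), Pow(Add(1, 4), 2))), Rational(1, 2))) = Mul(-123, Pow(Add(-4, Mul(16, Pow(5, 2))), Rational(1, 2))) = Mul(-123, Pow(Add(-4, Mul(16, 25)), Rational(1, 2))) = Mul(-123, Pow(Add(-4, 400), Rational(1, 2))) = Mul(-123, Pow(396, Rational(1, 2))) = Mul(-123, Mul(6, Pow(11, Rational(1, 2)))) = Mul(-738, Pow(11, Rational(1, 2)))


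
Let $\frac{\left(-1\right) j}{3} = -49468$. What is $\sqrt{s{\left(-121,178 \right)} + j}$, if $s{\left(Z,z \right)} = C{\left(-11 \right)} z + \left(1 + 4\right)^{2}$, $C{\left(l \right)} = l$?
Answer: $\sqrt{146471} \approx 382.72$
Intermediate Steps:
$j = 148404$ ($j = \left(-3\right) \left(-49468\right) = 148404$)
$s{\left(Z,z \right)} = 25 - 11 z$ ($s{\left(Z,z \right)} = - 11 z + \left(1 + 4\right)^{2} = - 11 z + 5^{2} = - 11 z + 25 = 25 - 11 z$)
$\sqrt{s{\left(-121,178 \right)} + j} = \sqrt{\left(25 - 1958\right) + 148404} = \sqrt{-1933 + 148404} = \sqrt{146471}$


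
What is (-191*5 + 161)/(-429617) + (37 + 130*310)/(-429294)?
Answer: -16988601493/184432000398 ≈ -0.092113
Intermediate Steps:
(-191*5 + 161)/(-429617) + (37 + 130*310)/(-429294) = (-955 + 161)*(-1/429617) + (37 + 40300)*(-1/429294) = -794*(-1/429617) + 40337*(-1/429294) = 794/429617 - 40337/429294 = -16988601493/184432000398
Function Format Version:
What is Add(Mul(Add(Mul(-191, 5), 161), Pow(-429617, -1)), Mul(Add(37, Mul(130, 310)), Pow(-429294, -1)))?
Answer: Rational(-16988601493, 184432000398) ≈ -0.092113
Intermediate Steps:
Add(Mul(Add(Mul(-191, 5), 161), Pow(-429617, -1)), Mul(Add(37, Mul(130, 310)), Pow(-429294, -1))) = Add(Mul(Add(-955, 161), Rational(-1, 429617)), Mul(Add(37, 40300), Rational(-1, 429294))) = Add(Mul(-794, Rational(-1, 429617)), Mul(40337, Rational(-1, 429294))) = Add(Rational(794, 429617), Rational(-40337, 429294)) = Rational(-16988601493, 184432000398)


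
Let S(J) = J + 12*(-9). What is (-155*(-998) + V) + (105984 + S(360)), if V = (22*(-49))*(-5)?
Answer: 266316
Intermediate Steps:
V = 5390 (V = -1078*(-5) = 5390)
S(J) = -108 + J (S(J) = J - 108 = -108 + J)
(-155*(-998) + V) + (105984 + S(360)) = (-155*(-998) + 5390) + (105984 + (-108 + 360)) = (154690 + 5390) + (105984 + 252) = 160080 + 106236 = 266316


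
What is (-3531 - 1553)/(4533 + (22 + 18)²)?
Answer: -5084/6133 ≈ -0.82896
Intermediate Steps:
(-3531 - 1553)/(4533 + (22 + 18)²) = -5084/(4533 + 40²) = -5084/(4533 + 1600) = -5084/6133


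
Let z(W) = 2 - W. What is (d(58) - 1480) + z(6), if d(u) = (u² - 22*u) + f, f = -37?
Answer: 567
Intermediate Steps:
d(u) = -37 + u² - 22*u (d(u) = (u² - 22*u) - 37 = -37 + u² - 22*u)
(d(58) - 1480) + z(6) = ((-37 + 58² - 22*58) - 1480) + (2 - 1*6) = ((-37 + 3364 - 1276) - 1480) + (2 - 6) = (2051 - 1480) - 4 = 571 - 4 = 567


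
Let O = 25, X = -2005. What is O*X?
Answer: -50125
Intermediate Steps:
O*X = 25*(-2005) = -50125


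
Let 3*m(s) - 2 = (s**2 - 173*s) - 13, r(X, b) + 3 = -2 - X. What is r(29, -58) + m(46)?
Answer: -1985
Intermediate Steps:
r(X, b) = -5 - X (r(X, b) = -3 + (-2 - X) = -5 - X)
m(s) = -11/3 - 173*s/3 + s**2/3 (m(s) = 2/3 + ((s**2 - 173*s) - 13)/3 = 2/3 + (-13 + s**2 - 173*s)/3 = 2/3 + (-13/3 - 173*s/3 + s**2/3) = -11/3 - 173*s/3 + s**2/3)
r(29, -58) + m(46) = (-5 - 1*29) + (-11/3 - 173/3*46 + (1/3)*46**2) = (-5 - 29) + (-11/3 - 7958/3 + (1/3)*2116) = -34 + (-11/3 - 7958/3 + 2116/3) = -34 - 1951 = -1985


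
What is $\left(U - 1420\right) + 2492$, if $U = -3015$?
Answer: $-1943$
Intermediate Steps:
$\left(U - 1420\right) + 2492 = \left(-3015 - 1420\right) + 2492 = -4435 + 2492 = -1943$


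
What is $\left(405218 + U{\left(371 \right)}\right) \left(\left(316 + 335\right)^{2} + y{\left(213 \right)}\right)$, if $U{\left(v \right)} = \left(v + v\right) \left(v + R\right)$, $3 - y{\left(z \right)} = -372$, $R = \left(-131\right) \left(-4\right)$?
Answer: $453574790208$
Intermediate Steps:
$R = 524$
$y{\left(z \right)} = 375$ ($y{\left(z \right)} = 3 - -372 = 3 + 372 = 375$)
$U{\left(v \right)} = 2 v \left(524 + v\right)$ ($U{\left(v \right)} = \left(v + v\right) \left(v + 524\right) = 2 v \left(524 + v\right)$)
$\left(405218 + U{\left(371 \right)}\right) \left(\left(316 + 335\right)^{2} + y{\left(213 \right)}\right) = \left(405218 + 2 \cdot 371 \left(524 + 371\right)\right) \left(\left(316 + 335\right)^{2} + 375\right) = \left(405218 + 2 \cdot 371 \cdot 895\right) \left(651^{2} + 375\right) = \left(405218 + 664090\right) \left(423801 + 375\right) = 1069308 \cdot 424176 = 453574790208$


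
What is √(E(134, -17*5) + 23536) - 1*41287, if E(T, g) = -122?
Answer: -41287 + √23414 ≈ -41134.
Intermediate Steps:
√(E(134, -17*5) + 23536) - 1*41287 = √(-122 + 23536) - 1*41287 = √23414 - 41287 = -41287 + √23414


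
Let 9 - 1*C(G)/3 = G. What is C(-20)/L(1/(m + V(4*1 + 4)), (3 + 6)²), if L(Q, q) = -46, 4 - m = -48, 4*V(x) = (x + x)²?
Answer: -87/46 ≈ -1.8913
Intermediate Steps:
V(x) = x² (V(x) = (x + x)²/4 = (2*x)²/4 = (4*x²)/4 = x²)
C(G) = 27 - 3*G
m = 52 (m = 4 - 1*(-48) = 4 + 48 = 52)
C(-20)/L(1/(m + V(4*1 + 4)), (3 + 6)²) = (27 - 3*(-20))/(-46) = (27 + 60)*(-1/46) = 87*(-1/46) = -87/46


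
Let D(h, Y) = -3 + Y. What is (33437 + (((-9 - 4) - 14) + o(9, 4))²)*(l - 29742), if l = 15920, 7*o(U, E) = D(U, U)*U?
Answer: -22898050436/49 ≈ -4.6731e+8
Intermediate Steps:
o(U, E) = U*(-3 + U)/7 (o(U, E) = ((-3 + U)*U)/7 = (U*(-3 + U))/7 = U*(-3 + U)/7)
(33437 + (((-9 - 4) - 14) + o(9, 4))²)*(l - 29742) = (33437 + (((-9 - 4) - 14) + (⅐)*9*(-3 + 9))²)*(15920 - 29742) = (33437 + ((-13 - 14) + (⅐)*9*6)²)*(-13822) = (33437 + (-27 + 54/7)²)*(-13822) = (33437 + (-135/7)²)*(-13822) = (33437 + 18225/49)*(-13822) = (1656638/49)*(-13822) = -22898050436/49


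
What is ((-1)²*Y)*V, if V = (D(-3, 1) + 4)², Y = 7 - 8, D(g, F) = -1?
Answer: -9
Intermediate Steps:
Y = -1
V = 9 (V = (-1 + 4)² = 3² = 9)
((-1)²*Y)*V = ((-1)²*(-1))*9 = (1*(-1))*9 = -1*9 = -9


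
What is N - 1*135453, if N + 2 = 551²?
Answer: 168146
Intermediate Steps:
N = 303599 (N = -2 + 551² = -2 + 303601 = 303599)
N - 1*135453 = 303599 - 1*135453 = 303599 - 135453 = 168146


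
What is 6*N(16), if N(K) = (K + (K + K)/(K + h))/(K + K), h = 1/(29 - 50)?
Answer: 1131/335 ≈ 3.3761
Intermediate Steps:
h = -1/21 (h = 1/(-21) = -1/21 ≈ -0.047619)
N(K) = (K + 2*K/(-1/21 + K))/(2*K) (N(K) = (K + (K + K)/(K - 1/21))/(K + K) = (K + (2*K)/(-1/21 + K))/((2*K)) = (K + 2*K/(-1/21 + K))*(1/(2*K)) = (K + 2*K/(-1/21 + K))/(2*K))
6*N(16) = 6*((41 + 21*16)/(2*(-1 + 21*16))) = 6*((41 + 336)/(2*(-1 + 336))) = 6*((1/2)*377/335) = 6*((1/2)*(1/335)*377) = 6*(377/670) = 1131/335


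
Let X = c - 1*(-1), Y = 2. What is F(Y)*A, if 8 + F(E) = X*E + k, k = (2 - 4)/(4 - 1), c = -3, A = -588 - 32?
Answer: 23560/3 ≈ 7853.3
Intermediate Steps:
A = -620
k = -2/3 ≈ -0.66667
X = -2 (X = -3 - 1*(-1) = -3 + 1 = -2)
F(E) = -26/3 - 2*E (F(E) = -8 + (-2*E - 2/3) = -8 + (-2/3 - 2*E) = -26/3 - 2*E)
F(Y)*A = (-26/3 - 2*2)*(-620) = (-26/3 - 4)*(-620) = -38/3*(-620) = 23560/3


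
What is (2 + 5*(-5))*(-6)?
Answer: 138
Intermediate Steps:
(2 + 5*(-5))*(-6) = (2 - 25)*(-6) = -23*(-6) = 138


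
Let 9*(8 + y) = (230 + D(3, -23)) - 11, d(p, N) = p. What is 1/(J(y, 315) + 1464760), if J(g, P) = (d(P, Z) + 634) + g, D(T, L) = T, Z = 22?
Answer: 3/4397177 ≈ 6.8226e-7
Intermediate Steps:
y = 50/3 (y = -8 + ((230 + 3) - 11)/9 = -8 + (233 - 11)/9 = -8 + (⅑)*222 = -8 + 74/3 = 50/3 ≈ 16.667)
J(g, P) = 634 + P + g (J(g, P) = (P + 634) + g = (634 + P) + g = 634 + P + g)
1/(J(y, 315) + 1464760) = 1/((634 + 315 + 50/3) + 1464760) = 1/(2897/3 + 1464760) = 1/(4397177/3) = 3/4397177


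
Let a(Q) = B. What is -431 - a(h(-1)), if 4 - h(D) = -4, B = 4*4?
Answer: -447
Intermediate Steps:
B = 16
h(D) = 8 (h(D) = 4 - 1*(-4) = 4 + 4 = 8)
a(Q) = 16
-431 - a(h(-1)) = -431 - 1*16 = -431 - 16 = -447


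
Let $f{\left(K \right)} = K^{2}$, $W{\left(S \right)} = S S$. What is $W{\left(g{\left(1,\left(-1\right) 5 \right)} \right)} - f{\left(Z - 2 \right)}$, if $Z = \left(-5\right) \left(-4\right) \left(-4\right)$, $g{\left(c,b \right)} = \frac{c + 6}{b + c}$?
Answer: $- \frac{107535}{16} \approx -6720.9$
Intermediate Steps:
$g{\left(c,b \right)} = \frac{6 + c}{b + c}$
$W{\left(S \right)} = S^{2}$
$Z = -80$ ($Z = 20 \left(-4\right) = -80$)
$W{\left(g{\left(1,\left(-1\right) 5 \right)} \right)} - f{\left(Z - 2 \right)} = \left(\frac{6 + 1}{\left(-1\right) 5 + 1}\right)^{2} - \left(-80 - 2\right)^{2} = \left(\frac{1}{-5 + 1} \cdot 7\right)^{2} - \left(-80 - 2\right)^{2} = \left(\frac{1}{-4} \cdot 7\right)^{2} - \left(-82\right)^{2} = \left(\left(- \frac{1}{4}\right) 7\right)^{2} - 6724 = \left(- \frac{7}{4}\right)^{2} - 6724 = \frac{49}{16} - 6724 = - \frac{107535}{16}$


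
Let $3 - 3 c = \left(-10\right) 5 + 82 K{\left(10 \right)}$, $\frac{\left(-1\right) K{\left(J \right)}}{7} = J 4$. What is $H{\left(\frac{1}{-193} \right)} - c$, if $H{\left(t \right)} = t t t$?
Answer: $- \frac{55147256248}{7189057} \approx -7671.0$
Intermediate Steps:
$K{\left(J \right)} = - 28 J$ ($K{\left(J \right)} = - 7 J 4 = - 7 \cdot 4 J = - 28 J$)
$H{\left(t \right)} = t^{3}$ ($H{\left(t \right)} = t^{2} t = t^{3}$)
$c = 7671$ ($c = 1 - \frac{\left(-10\right) 5 + 82 \left(\left(-28\right) 10\right)}{3} = 1 - \frac{-50 + 82 \left(-280\right)}{3} = 1 - \frac{-50 - 22960}{3} = 1 - -7670 = 1 + 7670 = 7671$)
$H{\left(\frac{1}{-193} \right)} - c = \left(\frac{1}{-193}\right)^{3} - 7671 = \left(- \frac{1}{193}\right)^{3} - 7671 = - \frac{1}{7189057} - 7671 = - \frac{55147256248}{7189057}$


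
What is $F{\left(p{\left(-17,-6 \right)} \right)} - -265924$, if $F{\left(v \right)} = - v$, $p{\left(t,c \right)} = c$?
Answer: $265930$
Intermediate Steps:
$F{\left(p{\left(-17,-6 \right)} \right)} - -265924 = \left(-1\right) \left(-6\right) - -265924 = 6 + 265924 = 265930$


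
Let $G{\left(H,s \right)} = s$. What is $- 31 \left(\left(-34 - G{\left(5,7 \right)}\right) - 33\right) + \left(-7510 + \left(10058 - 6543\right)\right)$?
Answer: $-1701$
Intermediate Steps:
$- 31 \left(\left(-34 - G{\left(5,7 \right)}\right) - 33\right) + \left(-7510 + \left(10058 - 6543\right)\right) = - 31 \left(\left(-34 - 7\right) - 33\right) + \left(-7510 + \left(10058 - 6543\right)\right) = - 31 \left(-41 - 33\right) + \left(-7510 + 3515\right) = \left(-31\right) \left(-74\right) - 3995 = 2294 - 3995 = -1701$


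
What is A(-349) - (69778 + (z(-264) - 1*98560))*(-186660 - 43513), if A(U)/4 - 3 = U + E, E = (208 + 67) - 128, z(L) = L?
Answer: -6685605754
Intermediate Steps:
E = 147 (E = 275 - 128 = 147)
A(U) = 600 + 4*U (A(U) = 12 + 4*(U + 147) = 12 + 4*(147 + U) = 12 + (588 + 4*U) = 600 + 4*U)
A(-349) - (69778 + (z(-264) - 1*98560))*(-186660 - 43513) = (600 + 4*(-349)) - (69778 + (-264 - 1*98560))*(-186660 - 43513) = (600 - 1396) - (69778 + (-264 - 98560))*(-230173) = -796 - (69778 - 98824)*(-230173) = -796 - (-29046)*(-230173) = -796 - 1*6685604958 = -796 - 6685604958 = -6685605754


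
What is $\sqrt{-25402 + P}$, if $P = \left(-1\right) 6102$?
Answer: $4 i \sqrt{1969} \approx 177.49 i$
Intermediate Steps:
$P = -6102$
$\sqrt{-25402 + P} = \sqrt{-25402 - 6102} = \sqrt{-31504} = 4 i \sqrt{1969}$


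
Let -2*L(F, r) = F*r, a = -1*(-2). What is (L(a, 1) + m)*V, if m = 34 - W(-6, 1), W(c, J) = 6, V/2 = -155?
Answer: -8370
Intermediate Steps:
V = -310 (V = 2*(-155) = -310)
a = 2
L(F, r) = -F*r/2
m = 28 (m = 34 - 1*6 = 34 - 6 = 28)
(L(a, 1) + m)*V = (-1/2*2*1 + 28)*(-310) = (-1 + 28)*(-310) = 27*(-310) = -8370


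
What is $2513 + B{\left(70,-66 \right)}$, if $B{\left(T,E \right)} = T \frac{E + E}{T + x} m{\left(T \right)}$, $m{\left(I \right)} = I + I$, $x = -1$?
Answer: $- \frac{373401}{23} \approx -16235.0$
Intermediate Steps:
$m{\left(I \right)} = 2 I$
$B{\left(T,E \right)} = \frac{4 E T^{2}}{-1 + T}$ ($B{\left(T,E \right)} = T \frac{E + E}{T - 1} \cdot 2 T = T \frac{2 E}{-1 + T} 2 T = \frac{2 E T}{-1 + T} 2 T = \frac{4 E T^{2}}{-1 + T}$)
$2513 + B{\left(70,-66 \right)} = 2513 + 4 \left(-66\right) 70^{2} \frac{1}{-1 + 70} = 2513 + 4 \left(-66\right) 4900 \cdot \frac{1}{69} = 2513 - \frac{431200}{23} = - \frac{373401}{23}$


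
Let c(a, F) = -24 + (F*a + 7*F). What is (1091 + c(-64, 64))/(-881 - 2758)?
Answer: 2581/3639 ≈ 0.70926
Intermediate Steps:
c(a, F) = -24 + 7*F + F*a (c(a, F) = -24 + (7*F + F*a) = -24 + 7*F + F*a)
(1091 + c(-64, 64))/(-881 - 2758) = (1091 + (-24 + 7*64 + 64*(-64)))/(-881 - 2758) = (1091 + (-24 + 448 - 4096))/(-3639) = (1091 - 3672)*(-1/3639) = -2581*(-1/3639) = 2581/3639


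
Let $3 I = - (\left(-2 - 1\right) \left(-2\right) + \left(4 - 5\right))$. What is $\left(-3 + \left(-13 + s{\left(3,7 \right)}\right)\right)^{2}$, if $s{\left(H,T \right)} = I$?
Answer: $\frac{2809}{9} \approx 312.11$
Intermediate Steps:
$I = - \frac{5}{3}$ ($I = \frac{\left(-1\right) \left(\left(-2 - 1\right) \left(-2\right) + \left(4 - 5\right)\right)}{3} = \frac{\left(-1\right) \left(\left(-3\right) \left(-2\right) + \left(4 - 5\right)\right)}{3} = \frac{\left(-1\right) \left(6 - 1\right)}{3} = \frac{\left(-1\right) 5}{3} = \frac{1}{3} \left(-5\right) = - \frac{5}{3} \approx -1.6667$)
$s{\left(H,T \right)} = - \frac{5}{3}$
$\left(-3 + \left(-13 + s{\left(3,7 \right)}\right)\right)^{2} = \left(-3 - \frac{44}{3}\right)^{2} = \left(- \frac{53}{3}\right)^{2} = \frac{2809}{9}$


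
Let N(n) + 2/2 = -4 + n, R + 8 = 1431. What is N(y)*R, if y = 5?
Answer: 0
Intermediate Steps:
R = 1423 (R = -8 + 1431 = 1423)
N(n) = -5 + n (N(n) = -1 + (-4 + n) = -5 + n)
N(y)*R = (-5 + 5)*1423 = 0*1423 = 0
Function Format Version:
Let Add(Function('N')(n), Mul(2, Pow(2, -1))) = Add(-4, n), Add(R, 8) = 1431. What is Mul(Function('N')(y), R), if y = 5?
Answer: 0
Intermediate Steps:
R = 1423 (R = Add(-8, 1431) = 1423)
Function('N')(n) = Add(-5, n) (Function('N')(n) = Add(-1, Add(-4, n)) = Add(-5, n))
Mul(Function('N')(y), R) = Mul(Add(-5, 5), 1423) = Mul(0, 1423) = 0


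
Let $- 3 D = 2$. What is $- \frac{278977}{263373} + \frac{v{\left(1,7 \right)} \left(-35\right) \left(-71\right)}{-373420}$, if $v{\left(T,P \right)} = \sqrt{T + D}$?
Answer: $- \frac{278977}{263373} - \frac{497 \sqrt{3}}{224052} \approx -1.0631$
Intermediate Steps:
$D = - \frac{2}{3}$ ($D = \left(- \frac{1}{3}\right) 2 = - \frac{2}{3} \approx -0.66667$)
$v{\left(T,P \right)} = \sqrt{- \frac{2}{3} + T}$ ($v{\left(T,P \right)} = \sqrt{T - \frac{2}{3}} = \sqrt{- \frac{2}{3} + T}$)
$- \frac{278977}{263373} + \frac{v{\left(1,7 \right)} \left(-35\right) \left(-71\right)}{-373420} = - \frac{278977}{263373} + \frac{\frac{\sqrt{-6 + 9 \cdot 1}}{3} \left(-35\right) \left(-71\right)}{-373420} = \left(-278977\right) \frac{1}{263373} + \frac{\sqrt{-6 + 9}}{3} \left(-35\right) \left(-71\right) \left(- \frac{1}{373420}\right) = - \frac{278977}{263373} + \frac{\sqrt{3}}{3} \left(-35\right) \left(-71\right) \left(- \frac{1}{373420}\right) = - \frac{278977}{263373} + - \frac{35 \sqrt{3}}{3} \left(-71\right) \left(- \frac{1}{373420}\right) = - \frac{278977}{263373} + \frac{2485 \sqrt{3}}{3} \left(- \frac{1}{373420}\right) = - \frac{278977}{263373} - \frac{497 \sqrt{3}}{224052}$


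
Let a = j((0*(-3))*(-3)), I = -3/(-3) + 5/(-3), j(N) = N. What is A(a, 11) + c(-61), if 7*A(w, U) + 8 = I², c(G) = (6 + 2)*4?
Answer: 1948/63 ≈ 30.921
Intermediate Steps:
c(G) = 32 (c(G) = 8*4 = 32)
I = -⅔ (I = -3*(-⅓) + 5*(-⅓) = 1 - 5/3 = -⅔ ≈ -0.66667)
a = 0 (a = (0*(-3))*(-3) = 0*(-3) = 0)
A(w, U) = -68/63 (A(w, U) = -8/7 + (-⅔)²/7 = -8/7 + (⅐)*(4/9) = -8/7 + 4/63 = -68/63)
A(a, 11) + c(-61) = -68/63 + 32 = 1948/63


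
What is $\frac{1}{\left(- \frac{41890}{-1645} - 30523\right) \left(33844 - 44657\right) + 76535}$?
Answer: $\frac{329}{108519459172} \approx 3.0317 \cdot 10^{-9}$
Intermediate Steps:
$\frac{1}{\left(- \frac{41890}{-1645} - 30523\right) \left(33844 - 44657\right) + 76535} = \frac{1}{\left(\left(-41890\right) \left(- \frac{1}{1645}\right) - 30523\right) \left(-10813\right) + 76535} = \frac{1}{\left(\frac{8378}{329} - 30523\right) \left(-10813\right) + 76535} = \frac{1}{\left(- \frac{10033689}{329}\right) \left(-10813\right) + 76535} = \frac{1}{\frac{108494279157}{329} + 76535} = \frac{1}{\frac{108519459172}{329}} = \frac{329}{108519459172}$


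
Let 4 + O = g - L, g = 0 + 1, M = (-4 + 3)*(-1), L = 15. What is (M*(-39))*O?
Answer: 702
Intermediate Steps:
M = 1 (M = -1*(-1) = 1)
g = 1
O = -18 (O = -4 + (1 - 1*15) = -4 + (1 - 15) = -4 - 14 = -18)
(M*(-39))*O = (1*(-39))*(-18) = -39*(-18) = 702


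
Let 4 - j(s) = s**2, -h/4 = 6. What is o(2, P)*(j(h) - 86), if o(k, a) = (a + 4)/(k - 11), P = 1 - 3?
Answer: 1316/9 ≈ 146.22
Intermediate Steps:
h = -24 (h = -4*6 = -24)
j(s) = 4 - s**2
P = -2
o(k, a) = (4 + a)/(-11 + k)
o(2, P)*(j(h) - 86) = ((4 - 2)/(-11 + 2))*((4 - 1*(-24)**2) - 86) = (2/(-9))*((4 - 1*576) - 86) = (-1/9*2)*((4 - 576) - 86) = -2*(-572 - 86)/9 = -2/9*(-658) = 1316/9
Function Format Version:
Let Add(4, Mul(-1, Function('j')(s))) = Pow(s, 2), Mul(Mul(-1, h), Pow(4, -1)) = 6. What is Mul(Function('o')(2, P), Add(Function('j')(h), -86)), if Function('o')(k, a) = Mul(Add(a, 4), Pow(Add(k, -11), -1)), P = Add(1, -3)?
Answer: Rational(1316, 9) ≈ 146.22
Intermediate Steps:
h = -24 (h = Mul(-4, 6) = -24)
Function('j')(s) = Add(4, Mul(-1, Pow(s, 2)))
P = -2
Function('o')(k, a) = Mul(Pow(Add(-11, k), -1), Add(4, a)) (Function('o')(k, a) = Mul(Add(4, a), Pow(Add(-11, k), -1)) = Mul(Pow(Add(-11, k), -1), Add(4, a)))
Mul(Function('o')(2, P), Add(Function('j')(h), -86)) = Mul(Mul(Pow(Add(-11, 2), -1), Add(4, -2)), Add(Add(4, Mul(-1, Pow(-24, 2))), -86)) = Mul(Mul(Pow(-9, -1), 2), Add(Add(4, Mul(-1, 576)), -86)) = Mul(Mul(Rational(-1, 9), 2), Add(Add(4, -576), -86)) = Mul(Rational(-2, 9), Add(-572, -86)) = Mul(Rational(-2, 9), -658) = Rational(1316, 9)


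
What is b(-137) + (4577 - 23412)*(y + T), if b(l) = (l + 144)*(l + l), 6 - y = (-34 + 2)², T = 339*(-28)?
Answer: 197953932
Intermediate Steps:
T = -9492
y = -1018 (y = 6 - (-34 + 2)² = 6 - 1*(-32)² = 6 - 1*1024 = 6 - 1024 = -1018)
b(l) = 2*l*(144 + l) (b(l) = (144 + l)*(2*l) = 2*l*(144 + l))
b(-137) + (4577 - 23412)*(y + T) = 2*(-137)*(144 - 137) + (4577 - 23412)*(-1018 - 9492) = 2*(-137)*7 - 18835*(-10510) = -1918 + 197955850 = 197953932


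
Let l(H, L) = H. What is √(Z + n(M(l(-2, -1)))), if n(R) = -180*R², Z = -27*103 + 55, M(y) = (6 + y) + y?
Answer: I*√3446 ≈ 58.703*I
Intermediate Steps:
M(y) = 6 + 2*y
Z = -2726 (Z = -2781 + 55 = -2726)
√(Z + n(M(l(-2, -1)))) = √(-2726 - 180*(6 + 2*(-2))²) = √(-2726 - 180*(6 - 4)²) = √(-2726 - 180*2²) = √(-2726 - 180*4) = √(-2726 - 720) = √(-3446) = I*√3446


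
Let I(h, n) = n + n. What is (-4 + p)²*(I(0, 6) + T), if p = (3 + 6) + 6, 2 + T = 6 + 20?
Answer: 4356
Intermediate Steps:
T = 24 (T = -2 + (6 + 20) = -2 + 26 = 24)
p = 15 (p = 9 + 6 = 15)
I(h, n) = 2*n
(-4 + p)²*(I(0, 6) + T) = (-4 + 15)²*(2*6 + 24) = 11²*(12 + 24) = 121*36 = 4356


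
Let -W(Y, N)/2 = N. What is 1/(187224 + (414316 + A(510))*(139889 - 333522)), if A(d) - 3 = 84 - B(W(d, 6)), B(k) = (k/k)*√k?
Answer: -2766962375/222026342770818228617 - 13354*I*√3/222026342770818228617 ≈ -1.2462e-11 - 1.0418e-16*I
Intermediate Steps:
W(Y, N) = -2*N
B(k) = √k (B(k) = 1*√k = √k)
A(d) = 87 - 2*I*√3 (A(d) = 3 + (84 - √(-2*6)) = 3 + (84 - √(-12)) = 3 + (84 - 2*I*√3) = 87 - 2*I*√3)
1/(187224 + (414316 + A(510))*(139889 - 333522)) = 1/(187224 + (414316 + (87 - 2*I*√3))*(139889 - 333522)) = 1/(187224 + (414403 - 2*I*√3)*(-193633)) = 1/(187224 + (-80242096099 + 387266*I*√3)) = 1/(-80241908875 + 387266*I*√3)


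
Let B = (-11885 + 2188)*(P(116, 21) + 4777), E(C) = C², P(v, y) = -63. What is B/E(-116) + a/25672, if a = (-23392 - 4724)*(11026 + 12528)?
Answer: -630291781285/21590152 ≈ -29194.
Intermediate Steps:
B = -45711658 (B = (-11885 + 2188)*(-63 + 4777) = -9697*4714 = -45711658)
a = -662244264 (a = -28116*23554 = -662244264)
B/E(-116) + a/25672 = -45711658/((-116)²) - 662244264/25672 = -45711658/13456 - 662244264*1/25672 = -45711658*1/13456 - 82780533/3209 = -22855829/6728 - 82780533/3209 = -630291781285/21590152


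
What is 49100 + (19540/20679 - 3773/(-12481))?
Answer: 1810395244501/36870657 ≈ 49101.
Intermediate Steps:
49100 + (19540/20679 - 3773/(-12481)) = 49100 + (19540*(1/20679) - 3773*(-1/12481)) = 49100 + (19540/20679 + 539/1783) = 49100 + 45985801/36870657 = 1810395244501/36870657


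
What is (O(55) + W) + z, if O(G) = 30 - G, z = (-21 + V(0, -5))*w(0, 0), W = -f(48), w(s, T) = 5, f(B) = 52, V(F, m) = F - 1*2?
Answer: -192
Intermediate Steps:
V(F, m) = -2 + F (V(F, m) = F - 2 = -2 + F)
W = -52 (W = -1*52 = -52)
z = -115 (z = (-21 + (-2 + 0))*5 = (-21 - 2)*5 = -23*5 = -115)
(O(55) + W) + z = ((30 - 1*55) - 52) - 115 = ((30 - 55) - 52) - 115 = (-25 - 52) - 115 = -77 - 115 = -192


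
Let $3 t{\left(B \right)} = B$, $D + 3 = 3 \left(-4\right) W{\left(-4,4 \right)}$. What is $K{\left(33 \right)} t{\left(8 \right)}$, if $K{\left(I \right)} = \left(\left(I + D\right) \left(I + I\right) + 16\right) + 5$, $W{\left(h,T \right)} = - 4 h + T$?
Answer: $-36904$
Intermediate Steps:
$W{\left(h,T \right)} = T - 4 h$
$D = -243$ ($D = -3 + 3 \left(-4\right) \left(4 - -16\right) = -3 - 12 \left(4 + 16\right) = -3 - 240 = -243$)
$t{\left(B \right)} = \frac{B}{3}$
$K{\left(I \right)} = 21 + 2 I \left(-243 + I\right)$ ($K{\left(I \right)} = \left(\left(I - 243\right) \left(I + I\right) + 16\right) + 5 = \left(\left(-243 + I\right) 2 I + 16\right) + 5 = \left(2 I \left(-243 + I\right) + 16\right) + 5 = \left(16 + 2 I \left(-243 + I\right)\right) + 5 = 21 + 2 I \left(-243 + I\right)$)
$K{\left(33 \right)} t{\left(8 \right)} = \left(21 - 16038 + 2 \cdot 33^{2}\right) \frac{1}{3} \cdot 8 = \left(21 - 16038 + 2 \cdot 1089\right) \frac{8}{3} = \left(21 - 16038 + 2178\right) \frac{8}{3} = \left(-13839\right) \frac{8}{3} = -36904$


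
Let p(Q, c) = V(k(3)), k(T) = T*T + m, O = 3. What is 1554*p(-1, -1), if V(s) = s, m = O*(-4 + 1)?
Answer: 0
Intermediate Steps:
m = -9 (m = 3*(-4 + 1) = 3*(-3) = -9)
k(T) = -9 + T² (k(T) = T*T - 9 = T² - 9 = -9 + T²)
p(Q, c) = 0 (p(Q, c) = -9 + 3² = -9 + 9 = 0)
1554*p(-1, -1) = 1554*0 = 0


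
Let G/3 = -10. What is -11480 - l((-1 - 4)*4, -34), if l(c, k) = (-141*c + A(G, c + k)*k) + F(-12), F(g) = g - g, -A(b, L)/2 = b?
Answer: -12260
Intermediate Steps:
G = -30 (G = 3*(-10) = -30)
A(b, L) = -2*b
F(g) = 0
l(c, k) = -141*c + 60*k (l(c, k) = (-141*c + (-2*(-30))*k) + 0 = (-141*c + 60*k) + 0 = -141*c + 60*k)
-11480 - l((-1 - 4)*4, -34) = -11480 - (-141*(-1 - 4)*4 + 60*(-34)) = -11480 - (-(-705)*4 - 2040) = -11480 - (-141*(-20) - 2040) = -11480 - (2820 - 2040) = -11480 - 1*780 = -11480 - 780 = -12260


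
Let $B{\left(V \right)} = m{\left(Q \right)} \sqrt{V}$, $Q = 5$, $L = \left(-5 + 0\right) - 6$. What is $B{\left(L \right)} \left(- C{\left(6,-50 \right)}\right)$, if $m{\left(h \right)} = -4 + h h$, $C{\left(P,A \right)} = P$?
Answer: $- 126 i \sqrt{11} \approx - 417.89 i$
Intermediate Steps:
$L = -11$ ($L = -5 - 6 = -11$)
$m{\left(h \right)} = -4 + h^{2}$
$B{\left(V \right)} = 21 \sqrt{V}$ ($B{\left(V \right)} = \left(-4 + 5^{2}\right) \sqrt{V} = \left(-4 + 25\right) \sqrt{V} = 21 \sqrt{V}$)
$B{\left(L \right)} \left(- C{\left(6,-50 \right)}\right) = 21 \sqrt{-11} \left(\left(-1\right) 6\right) = 21 i \sqrt{11} \left(-6\right) = - 126 i \sqrt{11}$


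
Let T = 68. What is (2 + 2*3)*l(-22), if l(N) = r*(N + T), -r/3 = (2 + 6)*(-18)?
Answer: 158976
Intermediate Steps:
r = 432 (r = -3*(2 + 6)*(-18) = -24*(-18) = -3*(-144) = 432)
l(N) = 29376 + 432*N (l(N) = 432*(N + 68) = 432*(68 + N) = 29376 + 432*N)
(2 + 2*3)*l(-22) = (2 + 2*3)*(29376 + 432*(-22)) = (2 + 6)*(29376 - 9504) = 8*19872 = 158976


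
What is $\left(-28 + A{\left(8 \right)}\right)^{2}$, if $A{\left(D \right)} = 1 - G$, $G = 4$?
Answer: $961$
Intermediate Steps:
$A{\left(D \right)} = -3$ ($A{\left(D \right)} = 1 - 4 = -3$)
$\left(-28 + A{\left(8 \right)}\right)^{2} = \left(-28 - 3\right)^{2} = \left(-31\right)^{2} = 961$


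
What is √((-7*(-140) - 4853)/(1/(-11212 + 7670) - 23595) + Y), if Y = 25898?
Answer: 2*√45221615731134570311/83573491 ≈ 160.93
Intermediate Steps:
√((-7*(-140) - 4853)/(1/(-11212 + 7670) - 23595) + Y) = √((-7*(-140) - 4853)/(1/(-11212 + 7670) - 23595) + 25898) = √((980 - 4853)/(1/(-3542) - 23595) + 25898) = √(-3873/(-1/3542 - 23595) + 25898) = √(-3873/(-83573491/3542) + 25898) = √(-3873*(-3542/83573491) + 25898) = √(13718166/83573491 + 25898) = √(2164399988084/83573491) = 2*√45221615731134570311/83573491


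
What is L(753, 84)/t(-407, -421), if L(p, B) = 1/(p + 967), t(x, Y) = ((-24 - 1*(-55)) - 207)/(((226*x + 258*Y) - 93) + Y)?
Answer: 100557/151360 ≈ 0.66436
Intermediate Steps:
t(x, Y) = -176/(-93 + 226*x + 259*Y) (t(x, Y) = ((-24 + 55) - 207)/((-93 + 226*x + 258*Y) + Y) = (31 - 207)/(-93 + 226*x + 259*Y) = -176/(-93 + 226*x + 259*Y))
L(p, B) = 1/(967 + p)
L(753, 84)/t(-407, -421) = 1/((967 + 753)*((-176/(-93 + 226*(-407) + 259*(-421))))) = 1/(1720*((-176/(-93 - 91982 - 109039)))) = 1/(1720*((-176/(-201114)))) = 1/(1720*((-176*(-1/201114)))) = 1/(1720*(88/100557)) = (1/1720)*(100557/88) = 100557/151360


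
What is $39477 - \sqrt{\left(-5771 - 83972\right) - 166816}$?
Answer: $39477 - i \sqrt{256559} \approx 39477.0 - 506.52 i$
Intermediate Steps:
$39477 - \sqrt{\left(-5771 - 83972\right) - 166816} = 39477 - \sqrt{-89743 - 166816} = 39477 - \sqrt{-256559} = 39477 - i \sqrt{256559}$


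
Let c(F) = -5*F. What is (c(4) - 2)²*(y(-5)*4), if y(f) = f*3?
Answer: -29040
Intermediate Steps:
y(f) = 3*f
c(F) = -5*F
(c(4) - 2)²*(y(-5)*4) = (-5*4 - 2)²*((3*(-5))*4) = (-20 - 2)²*(-15*4) = (-22)²*(-60) = 484*(-60) = -29040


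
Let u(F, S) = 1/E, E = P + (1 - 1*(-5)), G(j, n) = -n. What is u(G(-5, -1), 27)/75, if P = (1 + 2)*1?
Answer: 1/675 ≈ 0.0014815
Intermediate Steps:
P = 3 (P = 3*1 = 3)
E = 9 (E = 3 + (1 - 1*(-5)) = 3 + (1 + 5) = 3 + 6 = 9)
u(F, S) = ⅑ (u(F, S) = 1/9 = ⅑)
u(G(-5, -1), 27)/75 = (⅑)/75 = (⅑)*(1/75) = 1/675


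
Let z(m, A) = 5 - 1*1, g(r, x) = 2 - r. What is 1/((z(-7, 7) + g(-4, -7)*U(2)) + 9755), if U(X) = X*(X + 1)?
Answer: 1/9795 ≈ 0.00010209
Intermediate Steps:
z(m, A) = 4 (z(m, A) = 5 - 1 = 4)
U(X) = X*(1 + X)
1/((z(-7, 7) + g(-4, -7)*U(2)) + 9755) = 1/((4 + (2 - 1*(-4))*(2*(1 + 2))) + 9755) = 1/((4 + (2 + 4)*(2*3)) + 9755) = 1/((4 + 6*6) + 9755) = 1/((4 + 36) + 9755) = 1/(40 + 9755) = 1/9795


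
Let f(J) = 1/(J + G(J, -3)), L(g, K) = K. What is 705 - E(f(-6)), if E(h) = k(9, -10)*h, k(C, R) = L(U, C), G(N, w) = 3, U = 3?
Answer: 708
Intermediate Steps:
f(J) = 1/(3 + J) (f(J) = 1/(J + 3) = 1/(3 + J))
k(C, R) = C
E(h) = 9*h
705 - E(f(-6)) = 705 - 9/(3 - 6) = 705 - 9/(-3) = 705 - 9*(-1)/3 = 705 - 1*(-3) = 705 + 3 = 708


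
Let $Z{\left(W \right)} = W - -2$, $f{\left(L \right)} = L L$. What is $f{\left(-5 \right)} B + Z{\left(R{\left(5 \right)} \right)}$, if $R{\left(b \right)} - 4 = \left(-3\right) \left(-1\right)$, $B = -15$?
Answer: $-366$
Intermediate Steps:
$f{\left(L \right)} = L^{2}$
$R{\left(b \right)} = 7$ ($R{\left(b \right)} = 4 - -3 = 4 + 3 = 7$)
$Z{\left(W \right)} = 2 + W$ ($Z{\left(W \right)} = W + 2 = 2 + W$)
$f{\left(-5 \right)} B + Z{\left(R{\left(5 \right)} \right)} = \left(-5\right)^{2} \left(-15\right) + \left(2 + 7\right) = 25 \left(-15\right) + 9 = -375 + 9 = -366$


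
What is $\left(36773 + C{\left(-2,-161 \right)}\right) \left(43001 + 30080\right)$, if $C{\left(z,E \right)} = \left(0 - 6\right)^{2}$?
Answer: $2690038529$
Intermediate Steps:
$C{\left(z,E \right)} = 36$ ($C{\left(z,E \right)} = \left(-6\right)^{2} = 36$)
$\left(36773 + C{\left(-2,-161 \right)}\right) \left(43001 + 30080\right) = \left(36773 + 36\right) \left(43001 + 30080\right) = 36809 \cdot 73081 = 2690038529$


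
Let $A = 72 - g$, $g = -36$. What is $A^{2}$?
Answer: $11664$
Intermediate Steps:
$A = 108$ ($A = 72 - -36 = 72 + 36 = 108$)
$A^{2} = 108^{2} = 11664$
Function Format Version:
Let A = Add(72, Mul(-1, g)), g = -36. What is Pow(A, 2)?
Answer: 11664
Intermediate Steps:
A = 108 (A = Add(72, Mul(-1, -36)) = Add(72, 36) = 108)
Pow(A, 2) = Pow(108, 2) = 11664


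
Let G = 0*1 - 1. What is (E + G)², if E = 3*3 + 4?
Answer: 144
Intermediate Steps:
E = 13 (E = 9 + 4 = 13)
G = -1 (G = 0 - 1 = -1)
(E + G)² = (13 - 1)² = 12² = 144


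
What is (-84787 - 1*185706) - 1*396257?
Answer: -666750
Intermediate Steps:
(-84787 - 1*185706) - 1*396257 = (-84787 - 185706) - 396257 = -270493 - 396257 = -666750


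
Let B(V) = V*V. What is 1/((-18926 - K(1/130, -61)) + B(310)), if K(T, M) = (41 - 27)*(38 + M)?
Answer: 1/77496 ≈ 1.2904e-5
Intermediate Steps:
K(T, M) = 532 + 14*M (K(T, M) = 14*(38 + M) = 532 + 14*M)
B(V) = V²
1/((-18926 - K(1/130, -61)) + B(310)) = 1/((-18926 - (532 + 14*(-61))) + 310²) = 1/((-18926 - (532 - 854)) + 96100) = 1/((-18926 - 1*(-322)) + 96100) = 1/((-18926 + 322) + 96100) = 1/(-18604 + 96100) = 1/77496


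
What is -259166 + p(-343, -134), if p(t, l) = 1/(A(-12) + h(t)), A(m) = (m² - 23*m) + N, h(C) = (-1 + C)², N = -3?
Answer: -30776739997/118753 ≈ -2.5917e+5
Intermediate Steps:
A(m) = -3 + m² - 23*m (A(m) = (m² - 23*m) - 3 = -3 + m² - 23*m)
p(t, l) = 1/(417 + (-1 + t)²) (p(t, l) = 1/((-3 + (-12)² - 23*(-12)) + (-1 + t)²) = 1/((-3 + 144 + 276) + (-1 + t)²) = 1/(417 + (-1 + t)²))
-259166 + p(-343, -134) = -259166 + 1/(417 + (-1 - 343)²) = -259166 + 1/(417 + (-344)²) = -259166 + 1/(417 + 118336) = -259166 + 1/118753 = -30776739997/118753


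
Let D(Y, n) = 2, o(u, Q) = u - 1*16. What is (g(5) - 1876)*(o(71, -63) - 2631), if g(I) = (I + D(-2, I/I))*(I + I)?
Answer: 4652256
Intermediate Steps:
o(u, Q) = -16 + u (o(u, Q) = u - 16 = -16 + u)
g(I) = 2*I*(2 + I) (g(I) = (I + 2)*(I + I) = (2 + I)*(2*I) = 2*I*(2 + I))
(g(5) - 1876)*(o(71, -63) - 2631) = (2*5*(2 + 5) - 1876)*((-16 + 71) - 2631) = (2*5*7 - 1876)*(55 - 2631) = (70 - 1876)*(-2576) = -1806*(-2576) = 4652256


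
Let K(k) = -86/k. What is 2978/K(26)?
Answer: -38714/43 ≈ -900.33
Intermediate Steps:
2978/K(26) = 2978/((-86/26)) = 2978/((-86*1/26)) = 2978/(-43/13) = 2978*(-13/43) = -38714/43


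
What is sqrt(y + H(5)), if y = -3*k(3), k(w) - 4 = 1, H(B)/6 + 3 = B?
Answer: I*sqrt(3) ≈ 1.732*I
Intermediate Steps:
H(B) = -18 + 6*B
k(w) = 5 (k(w) = 4 + 1 = 5)
y = -15 (y = -3*5 = -15)
sqrt(y + H(5)) = sqrt(-15 + (-18 + 6*5)) = sqrt(-15 + (-18 + 30)) = sqrt(-15 + 12) = sqrt(-3) = I*sqrt(3)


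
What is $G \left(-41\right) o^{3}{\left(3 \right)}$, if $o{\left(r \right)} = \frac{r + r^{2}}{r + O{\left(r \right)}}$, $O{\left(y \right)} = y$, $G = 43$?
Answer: $-14104$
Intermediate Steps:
$o{\left(r \right)} = \frac{r + r^{2}}{2 r}$ ($o{\left(r \right)} = \frac{r + r^{2}}{r + r} = \frac{r + r^{2}}{2 r}$)
$G \left(-41\right) o^{3}{\left(3 \right)} = 43 \left(-41\right) \left(\frac{1}{2} + \frac{1}{2} \cdot 3\right)^{3} = - 1763 \left(\frac{1}{2} + \frac{3}{2}\right)^{3} = - 1763 \cdot 2^{3} = \left(-1763\right) 8 = -14104$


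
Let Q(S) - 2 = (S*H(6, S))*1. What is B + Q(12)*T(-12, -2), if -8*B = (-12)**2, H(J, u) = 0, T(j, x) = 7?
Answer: -4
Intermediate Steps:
Q(S) = 2 (Q(S) = 2 + (S*0)*1 = 2 + 0*1 = 2 + 0 = 2)
B = -18 (B = -1/8*(-12)**2 = -1/8*144 = -18)
B + Q(12)*T(-12, -2) = -18 + 2*7 = -18 + 14 = -4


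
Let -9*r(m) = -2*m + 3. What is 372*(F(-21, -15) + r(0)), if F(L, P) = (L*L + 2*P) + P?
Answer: 147188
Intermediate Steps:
r(m) = -1/3 + 2*m/9 (r(m) = -(-2*m + 3)/9 = -(3 - 2*m)/9 = -1/3 + 2*m/9)
F(L, P) = L**2 + 3*P (F(L, P) = (L**2 + 2*P) + P = L**2 + 3*P)
372*(F(-21, -15) + r(0)) = 372*(((-21)**2 + 3*(-15)) + (-1/3 + (2/9)*0)) = 372*((441 - 45) + (-1/3 + 0)) = 372*(396 - 1/3) = 372*(1187/3) = 147188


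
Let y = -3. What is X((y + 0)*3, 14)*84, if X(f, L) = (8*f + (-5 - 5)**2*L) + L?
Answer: 112728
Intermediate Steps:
X(f, L) = 8*f + 101*L (X(f, L) = (8*f + (-10)**2*L) + L = (8*f + 100*L) + L = 8*f + 101*L)
X((y + 0)*3, 14)*84 = (8*((-3 + 0)*3) + 101*14)*84 = (8*(-3*3) + 1414)*84 = (8*(-9) + 1414)*84 = (-72 + 1414)*84 = 1342*84 = 112728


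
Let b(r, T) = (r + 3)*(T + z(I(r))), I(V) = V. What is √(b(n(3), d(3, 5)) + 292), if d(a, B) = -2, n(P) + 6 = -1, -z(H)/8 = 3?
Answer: 6*√11 ≈ 19.900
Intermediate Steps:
z(H) = -24 (z(H) = -8*3 = -24)
n(P) = -7 (n(P) = -6 - 1 = -7)
b(r, T) = (-24 + T)*(3 + r) (b(r, T) = (r + 3)*(T - 24) = (3 + r)*(-24 + T) = (-24 + T)*(3 + r))
√(b(n(3), d(3, 5)) + 292) = √((-72 - 24*(-7) + 3*(-2) - 2*(-7)) + 292) = √((-72 + 168 - 6 + 14) + 292) = √(104 + 292) = √396 = 6*√11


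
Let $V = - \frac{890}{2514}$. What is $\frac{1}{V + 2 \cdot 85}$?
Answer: $\frac{1257}{213245} \approx 0.0058946$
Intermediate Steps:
$V = - \frac{445}{1257}$ ($V = \left(-890\right) \frac{1}{2514} = - \frac{445}{1257} \approx -0.35402$)
$\frac{1}{V + 2 \cdot 85} = \frac{1}{- \frac{445}{1257} + 2 \cdot 85} = \frac{1}{- \frac{445}{1257} + 170} = \frac{1}{\frac{213245}{1257}} = \frac{1257}{213245}$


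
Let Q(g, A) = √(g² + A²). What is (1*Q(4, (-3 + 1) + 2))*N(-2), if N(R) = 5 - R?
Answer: 28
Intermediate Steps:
Q(g, A) = √(A² + g²)
(1*Q(4, (-3 + 1) + 2))*N(-2) = (1*√(((-3 + 1) + 2)² + 4²))*(5 - 1*(-2)) = (1*√((-2 + 2)² + 16))*(5 + 2) = (1*√(0² + 16))*7 = (1*√(0 + 16))*7 = (1*√16)*7 = (1*4)*7 = 4*7 = 28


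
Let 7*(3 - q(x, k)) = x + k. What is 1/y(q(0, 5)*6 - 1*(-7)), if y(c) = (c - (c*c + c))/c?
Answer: -7/145 ≈ -0.048276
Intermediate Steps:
q(x, k) = 3 - k/7 - x/7 (q(x, k) = 3 - (x + k)/7 = 3 - (k + x)/7 = 3 + (-k/7 - x/7) = 3 - k/7 - x/7)
y(c) = -c (y(c) = (c - (c**2 + c))/c = (c - (c + c**2))/c = (c + (-c - c**2))/c = (-c**2)/c = -c)
1/y(q(0, 5)*6 - 1*(-7)) = 1/(-((3 - 1/7*5 - 1/7*0)*6 - 1*(-7))) = 1/(-((3 - 5/7 + 0)*6 + 7)) = 1/(-((16/7)*6 + 7)) = 1/(-(96/7 + 7)) = 1/(-1*145/7) = 1/(-145/7) = -7/145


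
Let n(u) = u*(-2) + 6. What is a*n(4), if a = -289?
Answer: 578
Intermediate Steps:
n(u) = 6 - 2*u (n(u) = -2*u + 6 = 6 - 2*u)
a*n(4) = -289*(6 - 2*4) = -289*(6 - 8) = -289*(-2) = 578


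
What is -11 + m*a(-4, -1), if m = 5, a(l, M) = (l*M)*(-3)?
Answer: -71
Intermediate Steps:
a(l, M) = -3*M*l (a(l, M) = (M*l)*(-3) = -3*M*l)
-11 + m*a(-4, -1) = -11 + 5*(-3*(-1)*(-4)) = -11 + 5*(-12) = -11 - 60 = -71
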